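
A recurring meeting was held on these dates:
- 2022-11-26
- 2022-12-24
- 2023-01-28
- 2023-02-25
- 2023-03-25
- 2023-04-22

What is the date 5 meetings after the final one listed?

Gaps: 28, 35, 28, 28, 28 days — a mix of 28 and 35. Every date is a Saturday.
Each is the 4th Saturday of its month.
4th Saturday of May 2023: 2023-05-27.
4th Saturday of June 2023: 2023-06-24.
4th Saturday of July 2023: 2023-07-22.
August 2023 — 4th Saturday is 2023-08-26.
September 2023 — 4th Saturday is 2023-09-23.

2023-09-23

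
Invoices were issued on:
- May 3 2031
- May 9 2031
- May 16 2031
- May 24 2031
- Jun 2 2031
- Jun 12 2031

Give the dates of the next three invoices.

Jun 23 2031, Jul 5 2031, Jul 18 2031

Intervals are 6, 7, 8, 9, 10 days — an arithmetic progression with common difference 1.
Next gap: 11 days. Jun 12 2031 + 11 days = Jun 23 2031.
Next gap: 12 days. Jun 23 2031 + 12 days = Jul 5 2031.
Next gap: 13 days. Jul 5 2031 + 13 days = Jul 18 2031.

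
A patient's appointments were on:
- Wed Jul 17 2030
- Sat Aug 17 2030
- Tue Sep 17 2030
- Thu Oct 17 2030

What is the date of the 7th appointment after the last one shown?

Sat May 17 2031

Each date is the 17th; the gaps (31, 31, 30) track the month lengths.
The rule is the 17th of each month.
November 2030: Sun Nov 17 2030.
Next: December 2030 → Tue Dec 17 2030.
January 2031: Fri Jan 17 2031.
Next: February 2031 → Mon Feb 17 2031.
March 2031: Mon Mar 17 2031.
April 2031: Thu Apr 17 2031.
May 2031: Sat May 17 2031.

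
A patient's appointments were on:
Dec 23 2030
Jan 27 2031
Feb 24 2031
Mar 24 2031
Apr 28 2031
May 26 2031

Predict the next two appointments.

Jun 23 2031, Jul 28 2031

Gaps: 35, 28, 28, 35, 28 days — a mix of 28 and 35. Every date is a Monday.
Each is the 4th Monday of its month.
June 2031 — 4th Monday is Jun 23 2031.
4th Monday of July 2031: Jul 28 2031.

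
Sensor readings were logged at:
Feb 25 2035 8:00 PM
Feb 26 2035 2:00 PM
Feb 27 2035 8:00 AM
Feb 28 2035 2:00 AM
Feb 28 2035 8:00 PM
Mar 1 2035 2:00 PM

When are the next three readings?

Mar 2 2035 8:00 AM, Mar 3 2035 2:00 AM, Mar 3 2035 8:00 PM

Spacing: 18, 18, 18, 18, 18 h — constant 18 h.
Mar 1 2035 2:00 PM + 18 h = Mar 2 2035 8:00 AM.
Mar 2 2035 8:00 AM + 18 h = Mar 3 2035 2:00 AM.
Mar 3 2035 2:00 AM + 18 h = Mar 3 2035 8:00 PM.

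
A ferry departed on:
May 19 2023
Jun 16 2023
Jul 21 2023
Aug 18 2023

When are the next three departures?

Sep 15 2023, Oct 20 2023, Nov 17 2023

Gaps: 28, 35, 28 days — a mix of 28 and 35. Every date is a Friday.
Each is the 3rd Friday of its month.
3rd Friday of September 2023: Sep 15 2023.
October 2023 — 3rd Friday is Oct 20 2023.
3rd Friday of November 2023: Nov 17 2023.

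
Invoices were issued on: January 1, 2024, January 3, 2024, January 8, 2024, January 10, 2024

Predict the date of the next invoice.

Gaps: 2, 5, 2 days — not constant, but cyclic with period 2.
The events fall on every Monday and Wednesday.
The following Monday is January 15, 2024.

January 15, 2024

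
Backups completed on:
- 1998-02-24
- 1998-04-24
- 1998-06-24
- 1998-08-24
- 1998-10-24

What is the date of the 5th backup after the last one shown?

1999-08-24

The day-of-month is always 24 (59, 61, 61, 61 days between events).
So this recurs on the 24th of every 2 months.
Next: December 1998 → 1998-12-24.
Next: February 1999 → 1999-02-24.
April 1999: 1999-04-24.
June 1999: 1999-06-24.
Next: August 1999 → 1999-08-24.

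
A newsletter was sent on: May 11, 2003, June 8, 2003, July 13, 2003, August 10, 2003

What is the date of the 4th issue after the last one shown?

December 14, 2003

Gaps: 28, 35, 28 days — a mix of 28 and 35. Every date is a Sunday.
Each is the 2nd Sunday of its month.
September 2003 — 2nd Sunday is September 14, 2003.
2nd Sunday of October 2003: October 12, 2003.
November 2003 — 2nd Sunday is November 9, 2003.
December 2003 — 2nd Sunday is December 14, 2003.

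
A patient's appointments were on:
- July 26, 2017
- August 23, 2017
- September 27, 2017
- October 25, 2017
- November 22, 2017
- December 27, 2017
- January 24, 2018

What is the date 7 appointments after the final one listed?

August 22, 2018

These are Wednesdays at 28- or 35-day spacing (28, 35, 28, 28, 35, 28).
The pattern: 4th Wednesday of the month.
4th Wednesday of February 2018: February 28, 2018.
March 2018 — 4th Wednesday is March 28, 2018.
4th Wednesday of April 2018: April 25, 2018.
4th Wednesday of May 2018: May 23, 2018.
June 2018 — 4th Wednesday is June 27, 2018.
4th Wednesday of July 2018: July 25, 2018.
4th Wednesday of August 2018: August 22, 2018.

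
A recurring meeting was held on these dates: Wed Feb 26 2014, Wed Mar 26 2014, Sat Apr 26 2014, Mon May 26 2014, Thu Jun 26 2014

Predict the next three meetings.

Gaps: 28, 31, 30, 31 days — not constant. Every event is on the 26th of the month.
Pattern: the 26th of each month.
July 2014: Sat Jul 26 2014.
Next: August 2014 → Tue Aug 26 2014.
Next: September 2014 → Fri Sep 26 2014.

Sat Jul 26 2014, Tue Aug 26 2014, Fri Sep 26 2014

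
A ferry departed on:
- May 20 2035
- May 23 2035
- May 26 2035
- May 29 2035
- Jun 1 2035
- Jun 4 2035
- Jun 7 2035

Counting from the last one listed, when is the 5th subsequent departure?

Jun 22 2035

Gaps between consecutive events: 3, 3, 3, 3, 3, 3 days — a constant 3-day interval.
Jun 7 2035 + 3 days = Jun 10 2035.
Jun 10 2035 + 3 days = Jun 13 2035.
Jun 13 2035 + 3 days = Jun 16 2035.
Jun 16 2035 + 3 days = Jun 19 2035.
Jun 19 2035 + 3 days = Jun 22 2035.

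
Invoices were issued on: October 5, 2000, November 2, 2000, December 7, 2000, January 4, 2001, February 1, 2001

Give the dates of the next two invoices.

March 1, 2001; April 5, 2001

Gaps: 28, 35, 28, 28 days — a mix of 28 and 35. Every date is a Thursday.
Each is the 1st Thursday of its month.
March 2001 — 1st Thursday is March 1, 2001.
April 2001 — 1st Thursday is April 5, 2001.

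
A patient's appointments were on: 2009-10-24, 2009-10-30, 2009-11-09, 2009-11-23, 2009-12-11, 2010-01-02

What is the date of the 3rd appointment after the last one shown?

The spacing grows by 4 each time: 6, 10, 14, 18, 22 days.
Next gap: 26 days. 2010-01-02 + 26 days = 2010-01-28.
Next gap: 30 days. 2010-01-28 + 30 days = 2010-02-27.
Next gap: 34 days. 2010-02-27 + 34 days = 2010-04-02.

2010-04-02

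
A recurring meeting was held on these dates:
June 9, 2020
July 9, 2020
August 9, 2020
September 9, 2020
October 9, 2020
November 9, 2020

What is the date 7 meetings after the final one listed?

June 9, 2021

The day-of-month is always 9 (30, 31, 31, 30, 31 days between events).
So this recurs on the 9th of each month.
Next: December 2020 → December 9, 2020.
January 2021: January 9, 2021.
Next: February 2021 → February 9, 2021.
Next: March 2021 → March 9, 2021.
April 2021: April 9, 2021.
May 2021: May 9, 2021.
June 2021: June 9, 2021.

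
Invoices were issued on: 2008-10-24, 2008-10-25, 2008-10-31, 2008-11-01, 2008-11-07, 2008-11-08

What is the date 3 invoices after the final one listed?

2008-11-21

Every event lands on a Friday or Saturday (gaps cycle 1, 6, 1, 6, 1).
So the schedule is: every Friday and Saturday.
The following Friday is 2008-11-14.
The following Saturday is 2008-11-15.
Next Friday: 2008-11-21.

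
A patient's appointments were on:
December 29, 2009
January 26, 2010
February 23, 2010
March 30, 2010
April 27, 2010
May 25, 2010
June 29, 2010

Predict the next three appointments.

July 27, 2010; August 31, 2010; September 28, 2010

These are Tuesdays with 28, 28, 35, 28, 28, 35-day gaps.
Each is the final Tuesday of its month — December 29, 2009 is past the 28th, so '4th Tuesday' doesn't fit.
July 2010 ends with Tuesday July 27, 2010.
August 2010 ends with Tuesday August 31, 2010.
Last Tuesday of September 2010: September 28, 2010.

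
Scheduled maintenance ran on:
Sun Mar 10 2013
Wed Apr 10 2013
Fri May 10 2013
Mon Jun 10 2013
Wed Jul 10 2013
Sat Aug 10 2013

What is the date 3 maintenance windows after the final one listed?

Gaps: 31, 30, 31, 30, 31 days — not constant. Every event is on the 10th of the month.
Pattern: the 10th of each month.
September 2013: Tue Sep 10 2013.
Next: October 2013 → Thu Oct 10 2013.
Next: November 2013 → Sun Nov 10 2013.

Sun Nov 10 2013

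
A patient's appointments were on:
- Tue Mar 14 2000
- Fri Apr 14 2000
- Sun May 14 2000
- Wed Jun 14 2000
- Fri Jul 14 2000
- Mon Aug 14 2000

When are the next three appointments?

Each date is the 14th; the gaps (31, 30, 31, 30, 31) track the month lengths.
The rule is the 14th of each month.
Next: September 2000 → Thu Sep 14 2000.
Next: October 2000 → Sat Oct 14 2000.
November 2000: Tue Nov 14 2000.

Thu Sep 14 2000, Sat Oct 14 2000, Tue Nov 14 2000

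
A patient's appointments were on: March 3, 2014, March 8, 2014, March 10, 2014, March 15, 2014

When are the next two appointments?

The gap pattern 5, 2, 5 repeats every 2 events.
These are the Mondays and Saturdays of each week.
Next Monday: March 17, 2014.
The following Saturday is March 22, 2014.

March 17, 2014; March 22, 2014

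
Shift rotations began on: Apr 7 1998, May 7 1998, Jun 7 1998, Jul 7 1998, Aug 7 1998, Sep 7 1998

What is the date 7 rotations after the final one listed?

Apr 7 1999

The day-of-month is always 7 (30, 31, 30, 31, 31 days between events).
So this recurs on the 7th of each month.
Next: October 1998 → Oct 7 1998.
November 1998: Nov 7 1998.
Next: December 1998 → Dec 7 1998.
Next: January 1999 → Jan 7 1999.
Next: February 1999 → Feb 7 1999.
Next: March 1999 → Mar 7 1999.
April 1999: Apr 7 1999.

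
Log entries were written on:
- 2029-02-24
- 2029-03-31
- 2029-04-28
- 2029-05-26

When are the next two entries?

Every date is a Saturday; gaps 35, 28, 28 days.
Each is the last Saturday of its month (at least one falls on the 29th or later, ruling out '4th Saturday').
Last Saturday of June 2029: 2029-06-30.
July 2029 ends with Saturday 2029-07-28.

2029-06-30, 2029-07-28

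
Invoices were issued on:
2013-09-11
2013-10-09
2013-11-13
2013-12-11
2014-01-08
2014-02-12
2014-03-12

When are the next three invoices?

2014-04-09, 2014-05-14, 2014-06-11

All dates are Wednesdays, 28, 35, 28, 28, 35, 28 days apart.
Specifically, the 2nd Wednesday of each month.
April 2014 — 2nd Wednesday is 2014-04-09.
May 2014 — 2nd Wednesday is 2014-05-14.
June 2014 — 2nd Wednesday is 2014-06-11.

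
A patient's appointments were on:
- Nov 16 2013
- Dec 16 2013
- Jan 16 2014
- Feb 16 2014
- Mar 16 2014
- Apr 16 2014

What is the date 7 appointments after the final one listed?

Each date is the 16th; the gaps (30, 31, 31, 28, 31) track the month lengths.
The rule is the 16th of each month.
May 2014: May 16 2014.
Next: June 2014 → Jun 16 2014.
July 2014: Jul 16 2014.
Next: August 2014 → Aug 16 2014.
September 2014: Sep 16 2014.
October 2014: Oct 16 2014.
Next: November 2014 → Nov 16 2014.

Nov 16 2014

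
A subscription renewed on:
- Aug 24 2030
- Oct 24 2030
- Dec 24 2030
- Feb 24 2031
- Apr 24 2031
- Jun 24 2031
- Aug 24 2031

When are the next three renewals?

Oct 24 2031, Dec 24 2031, Feb 24 2032

Each date is the 24th; the gaps (61, 61, 62, 59, 61, 61) track the month lengths.
The rule is the 24th of every 2 months.
October 2031: Oct 24 2031.
Next: December 2031 → Dec 24 2031.
Next: February 2032 → Feb 24 2032.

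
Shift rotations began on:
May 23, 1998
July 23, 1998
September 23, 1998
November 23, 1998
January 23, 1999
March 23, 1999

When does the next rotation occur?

May 23, 1999

Gaps: 61, 62, 61, 61, 59 days — not constant. Every event is on the 23rd of the month.
Pattern: the 23rd of every 2 months.
May 1999: May 23, 1999.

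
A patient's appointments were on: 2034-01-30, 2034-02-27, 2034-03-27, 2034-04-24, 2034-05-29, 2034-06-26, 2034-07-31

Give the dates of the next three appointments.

These are Mondays with 28, 28, 28, 35, 28, 35-day gaps.
Each is the final Monday of its month — 2034-01-30 is past the 28th, so '4th Monday' doesn't fit.
Last Monday of August 2034: 2034-08-28.
Last Monday of September 2034: 2034-09-25.
October 2034 ends with Monday 2034-10-30.

2034-08-28, 2034-09-25, 2034-10-30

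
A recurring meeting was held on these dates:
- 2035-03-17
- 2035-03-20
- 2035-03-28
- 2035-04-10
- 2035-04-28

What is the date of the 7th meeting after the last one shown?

Gaps: 3, 8, 13, 18 days — each gap is 5 larger than the previous one.
Next gap: 23 days. 2035-04-28 + 23 days = 2035-05-21.
Next gap: 28 days. 2035-05-21 + 28 days = 2035-06-18.
Next gap: 33 days. 2035-06-18 + 33 days = 2035-07-21.
Next gap: 38 days. 2035-07-21 + 38 days = 2035-08-28.
Next gap: 43 days. 2035-08-28 + 43 days = 2035-10-10.
Next gap: 48 days. 2035-10-10 + 48 days = 2035-11-27.
Next gap: 53 days. 2035-11-27 + 53 days = 2036-01-19.

2036-01-19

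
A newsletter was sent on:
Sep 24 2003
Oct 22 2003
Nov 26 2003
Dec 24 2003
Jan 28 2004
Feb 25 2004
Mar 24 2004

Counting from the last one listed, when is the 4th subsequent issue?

Jul 28 2004

These are Wednesdays at 28- or 35-day spacing (28, 35, 28, 35, 28, 28).
The pattern: 4th Wednesday of the month.
4th Wednesday of April 2004: Apr 28 2004.
4th Wednesday of May 2004: May 26 2004.
June 2004 — 4th Wednesday is Jun 23 2004.
July 2004 — 4th Wednesday is Jul 28 2004.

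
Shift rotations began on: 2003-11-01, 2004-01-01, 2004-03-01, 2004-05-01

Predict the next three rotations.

2004-07-01, 2004-09-01, 2004-11-01

Each date is the 1st; the gaps (61, 60, 61) track the month lengths.
The rule is the 1st of every 2 months.
July 2004: 2004-07-01.
Next: September 2004 → 2004-09-01.
November 2004: 2004-11-01.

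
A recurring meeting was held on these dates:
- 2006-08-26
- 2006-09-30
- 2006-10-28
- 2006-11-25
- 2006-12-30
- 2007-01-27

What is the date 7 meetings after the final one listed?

Every date is a Saturday; gaps 35, 28, 28, 35, 28 days.
Each is the last Saturday of its month (at least one falls on the 29th or later, ruling out '4th Saturday').
Last Saturday of February 2007: 2007-02-24.
Last Saturday of March 2007: 2007-03-31.
Last Saturday of April 2007: 2007-04-28.
Last Saturday of May 2007: 2007-05-26.
Last Saturday of June 2007: 2007-06-30.
Last Saturday of July 2007: 2007-07-28.
Last Saturday of August 2007: 2007-08-25.

2007-08-25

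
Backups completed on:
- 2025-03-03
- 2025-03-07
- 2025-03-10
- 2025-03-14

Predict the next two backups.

The gap pattern 4, 3, 4 repeats every 2 events.
These are the Mondays and Fridays of each week.
The following Monday is 2025-03-17.
Next Friday: 2025-03-21.

2025-03-17, 2025-03-21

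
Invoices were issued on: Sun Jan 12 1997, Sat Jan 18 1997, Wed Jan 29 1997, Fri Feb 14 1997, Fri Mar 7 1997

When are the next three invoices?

Wed Apr 2 1997, Sat May 3 1997, Sun Jun 8 1997

The spacing grows by 5 each time: 6, 11, 16, 21 days.
Next gap: 26 days. Fri Mar 7 1997 + 26 days = Wed Apr 2 1997.
Next gap: 31 days. Wed Apr 2 1997 + 31 days = Sat May 3 1997.
Next gap: 36 days. Sat May 3 1997 + 36 days = Sun Jun 8 1997.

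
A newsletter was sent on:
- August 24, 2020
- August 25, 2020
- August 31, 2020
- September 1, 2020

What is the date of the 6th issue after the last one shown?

The gap pattern 1, 6, 1 repeats every 2 events.
These are the Mondays and Tuesdays of each week.
The following Monday is September 7, 2020.
Next Tuesday: September 8, 2020.
The following Monday is September 14, 2020.
Next Tuesday: September 15, 2020.
Next Monday: September 21, 2020.
Next Tuesday: September 22, 2020.

September 22, 2020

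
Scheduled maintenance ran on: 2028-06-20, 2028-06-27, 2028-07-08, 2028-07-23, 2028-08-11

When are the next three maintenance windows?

Intervals are 7, 11, 15, 19 days — an arithmetic progression with common difference 4.
Next gap: 23 days. 2028-08-11 + 23 days = 2028-09-03.
Next gap: 27 days. 2028-09-03 + 27 days = 2028-09-30.
Next gap: 31 days. 2028-09-30 + 31 days = 2028-10-31.

2028-09-03, 2028-09-30, 2028-10-31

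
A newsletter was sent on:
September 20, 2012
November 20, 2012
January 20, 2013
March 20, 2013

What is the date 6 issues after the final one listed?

March 20, 2014

Gaps: 61, 61, 59 days — not constant. Every event is on the 20th of the month.
Pattern: the 20th of every 2 months.
May 2013: May 20, 2013.
July 2013: July 20, 2013.
Next: September 2013 → September 20, 2013.
Next: November 2013 → November 20, 2013.
Next: January 2014 → January 20, 2014.
Next: March 2014 → March 20, 2014.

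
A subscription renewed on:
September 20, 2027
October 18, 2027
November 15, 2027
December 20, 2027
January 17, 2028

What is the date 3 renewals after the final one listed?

April 17, 2028

Gaps: 28, 28, 35, 28 days — a mix of 28 and 35. Every date is a Monday.
Each is the 3rd Monday of its month.
3rd Monday of February 2028: February 21, 2028.
March 2028 — 3rd Monday is March 20, 2028.
April 2028 — 3rd Monday is April 17, 2028.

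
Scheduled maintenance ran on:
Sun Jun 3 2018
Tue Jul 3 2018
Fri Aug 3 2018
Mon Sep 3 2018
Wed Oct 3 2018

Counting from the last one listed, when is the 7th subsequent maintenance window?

Gaps: 30, 31, 31, 30 days — not constant. Every event is on the 3rd of the month.
Pattern: the 3rd of each month.
Next: November 2018 → Sat Nov 3 2018.
Next: December 2018 → Mon Dec 3 2018.
Next: January 2019 → Thu Jan 3 2019.
February 2019: Sun Feb 3 2019.
Next: March 2019 → Sun Mar 3 2019.
April 2019: Wed Apr 3 2019.
May 2019: Fri May 3 2019.

Fri May 3 2019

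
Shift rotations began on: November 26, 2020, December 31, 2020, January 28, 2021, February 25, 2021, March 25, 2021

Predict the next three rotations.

April 29, 2021; May 27, 2021; June 24, 2021

These are Thursdays with 35, 28, 28, 28-day gaps.
Each is the final Thursday of its month — December 31, 2020 is past the 28th, so '4th Thursday' doesn't fit.
April 2021 ends with Thursday April 29, 2021.
Last Thursday of May 2021: May 27, 2021.
Last Thursday of June 2021: June 24, 2021.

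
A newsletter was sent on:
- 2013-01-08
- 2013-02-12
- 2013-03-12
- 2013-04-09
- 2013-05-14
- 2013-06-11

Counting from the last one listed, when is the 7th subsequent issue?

These are Tuesdays at 28- or 35-day spacing (35, 28, 28, 35, 28).
The pattern: 2nd Tuesday of the month.
2nd Tuesday of July 2013: 2013-07-09.
2nd Tuesday of August 2013: 2013-08-13.
2nd Tuesday of September 2013: 2013-09-10.
October 2013 — 2nd Tuesday is 2013-10-08.
2nd Tuesday of November 2013: 2013-11-12.
2nd Tuesday of December 2013: 2013-12-10.
2nd Tuesday of January 2014: 2014-01-14.

2014-01-14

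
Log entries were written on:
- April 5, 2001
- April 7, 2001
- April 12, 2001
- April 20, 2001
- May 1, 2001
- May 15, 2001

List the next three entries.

Gaps: 2, 5, 8, 11, 14 days — each gap is 3 larger than the previous one.
Next gap: 17 days. May 15, 2001 + 17 days = June 1, 2001.
Next gap: 20 days. June 1, 2001 + 20 days = June 21, 2001.
Next gap: 23 days. June 21, 2001 + 23 days = July 14, 2001.

June 1, 2001; June 21, 2001; July 14, 2001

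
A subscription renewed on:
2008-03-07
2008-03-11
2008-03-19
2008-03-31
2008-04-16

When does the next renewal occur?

2008-05-06

Gaps: 4, 8, 12, 16 days — each gap is 4 larger than the previous one.
Next gap: 20 days. 2008-04-16 + 20 days = 2008-05-06.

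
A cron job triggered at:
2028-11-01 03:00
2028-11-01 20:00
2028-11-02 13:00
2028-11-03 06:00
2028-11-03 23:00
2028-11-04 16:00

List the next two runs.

The interval is a steady 17 hours (17, 17, 17, 17, 17).
2028-11-04 16:00 + 17 h = 2028-11-05 09:00.
2028-11-05 09:00 + 17 h = 2028-11-06 02:00.

2028-11-05 09:00, 2028-11-06 02:00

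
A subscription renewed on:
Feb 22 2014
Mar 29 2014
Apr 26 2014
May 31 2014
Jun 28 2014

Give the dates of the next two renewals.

Jul 26 2014, Aug 30 2014

These are Saturdays with 35, 28, 35, 28-day gaps.
Each is the final Saturday of its month — Mar 29 2014 is past the 28th, so '4th Saturday' doesn't fit.
July 2014 ends with Saturday Jul 26 2014.
August 2014 ends with Saturday Aug 30 2014.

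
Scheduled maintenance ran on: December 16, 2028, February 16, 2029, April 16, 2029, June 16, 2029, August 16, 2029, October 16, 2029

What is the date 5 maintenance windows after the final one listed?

Each date is the 16th; the gaps (62, 59, 61, 61, 61) track the month lengths.
The rule is the 16th of every 2 months.
December 2029: December 16, 2029.
Next: February 2030 → February 16, 2030.
Next: April 2030 → April 16, 2030.
Next: June 2030 → June 16, 2030.
August 2030: August 16, 2030.

August 16, 2030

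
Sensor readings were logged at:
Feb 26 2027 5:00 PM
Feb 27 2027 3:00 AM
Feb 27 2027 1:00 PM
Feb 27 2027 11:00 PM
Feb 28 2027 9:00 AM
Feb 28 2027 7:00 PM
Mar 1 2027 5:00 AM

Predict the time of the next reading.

The interval is a steady 10 hours (10, 10, 10, 10, 10, 10).
Mar 1 2027 5:00 AM + 10 h = Mar 1 2027 3:00 PM.

Mar 1 2027 3:00 PM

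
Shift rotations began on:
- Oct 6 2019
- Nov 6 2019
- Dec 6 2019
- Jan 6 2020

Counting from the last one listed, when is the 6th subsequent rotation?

Jul 6 2020

The day-of-month is always 6 (31, 30, 31 days between events).
So this recurs on the 6th of each month.
Next: February 2020 → Feb 6 2020.
Next: March 2020 → Mar 6 2020.
Next: April 2020 → Apr 6 2020.
May 2020: May 6 2020.
Next: June 2020 → Jun 6 2020.
July 2020: Jul 6 2020.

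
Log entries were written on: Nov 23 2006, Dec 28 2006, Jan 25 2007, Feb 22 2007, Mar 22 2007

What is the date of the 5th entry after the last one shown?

Aug 23 2007

Gaps: 35, 28, 28, 28 days — a mix of 28 and 35. Every date is a Thursday.
Each is the 4th Thursday of its month.
April 2007 — 4th Thursday is Apr 26 2007.
May 2007 — 4th Thursday is May 24 2007.
June 2007 — 4th Thursday is Jun 28 2007.
4th Thursday of July 2007: Jul 26 2007.
4th Thursday of August 2007: Aug 23 2007.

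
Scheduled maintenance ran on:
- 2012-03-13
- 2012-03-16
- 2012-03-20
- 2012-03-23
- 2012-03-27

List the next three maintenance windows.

2012-03-30, 2012-04-03, 2012-04-06

Gaps: 3, 4, 3, 4 days — not constant, but cyclic with period 2.
The events fall on every Tuesday and Friday.
The following Friday is 2012-03-30.
The following Tuesday is 2012-04-03.
The following Friday is 2012-04-06.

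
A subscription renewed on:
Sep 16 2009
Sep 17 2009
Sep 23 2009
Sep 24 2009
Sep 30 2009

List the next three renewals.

Gaps: 1, 6, 1, 6 days — not constant, but cyclic with period 2.
The events fall on every Wednesday and Thursday.
Next Thursday: Oct 1 2009.
The following Wednesday is Oct 7 2009.
The following Thursday is Oct 8 2009.

Oct 1 2009, Oct 7 2009, Oct 8 2009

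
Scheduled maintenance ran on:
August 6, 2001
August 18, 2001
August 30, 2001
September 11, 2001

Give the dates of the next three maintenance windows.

September 23, 2001; October 5, 2001; October 17, 2001

The spacing is 12, 12, 12 days — always 12 days.
September 11, 2001 + 12 days = September 23, 2001.
September 23, 2001 + 12 days = October 5, 2001.
October 5, 2001 + 12 days = October 17, 2001.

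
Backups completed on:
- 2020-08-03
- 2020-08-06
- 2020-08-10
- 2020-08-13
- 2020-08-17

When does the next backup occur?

Gaps: 3, 4, 3, 4 days — not constant, but cyclic with period 2.
The events fall on every Monday and Thursday.
Next Thursday: 2020-08-20.

2020-08-20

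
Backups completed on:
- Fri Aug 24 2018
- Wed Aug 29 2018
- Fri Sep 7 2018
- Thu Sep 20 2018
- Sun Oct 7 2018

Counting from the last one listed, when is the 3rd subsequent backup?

The spacing grows by 4 each time: 5, 9, 13, 17 days.
Next gap: 21 days. Sun Oct 7 2018 + 21 days = Sun Oct 28 2018.
Next gap: 25 days. Sun Oct 28 2018 + 25 days = Thu Nov 22 2018.
Next gap: 29 days. Thu Nov 22 2018 + 29 days = Fri Dec 21 2018.

Fri Dec 21 2018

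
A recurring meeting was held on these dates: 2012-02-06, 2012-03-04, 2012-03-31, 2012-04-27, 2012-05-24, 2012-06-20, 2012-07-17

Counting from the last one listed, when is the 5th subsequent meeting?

Gaps between consecutive events: 27, 27, 27, 27, 27, 27 days — a constant 27-day interval.
2012-07-17 + 27 days = 2012-08-13.
2012-08-13 + 27 days = 2012-09-09.
2012-09-09 + 27 days = 2012-10-06.
2012-10-06 + 27 days = 2012-11-02.
2012-11-02 + 27 days = 2012-11-29.

2012-11-29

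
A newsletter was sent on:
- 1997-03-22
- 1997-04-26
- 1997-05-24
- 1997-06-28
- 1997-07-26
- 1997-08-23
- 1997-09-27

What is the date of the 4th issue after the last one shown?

1998-01-24

These are Saturdays at 28- or 35-day spacing (35, 28, 35, 28, 28, 35).
The pattern: 4th Saturday of the month.
October 1997 — 4th Saturday is 1997-10-25.
4th Saturday of November 1997: 1997-11-22.
4th Saturday of December 1997: 1997-12-27.
January 1998 — 4th Saturday is 1998-01-24.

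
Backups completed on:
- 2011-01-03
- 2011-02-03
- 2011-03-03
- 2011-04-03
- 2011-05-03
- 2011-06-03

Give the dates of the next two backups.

Gaps: 31, 28, 31, 30, 31 days — not constant. Every event is on the 3rd of the month.
Pattern: the 3rd of each month.
July 2011: 2011-07-03.
August 2011: 2011-08-03.

2011-07-03, 2011-08-03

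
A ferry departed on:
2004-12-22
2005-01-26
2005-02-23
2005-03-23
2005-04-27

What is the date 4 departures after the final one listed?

All dates are Wednesdays, 35, 28, 28, 35 days apart.
Specifically, the 4th Wednesday of each month.
4th Wednesday of May 2005: 2005-05-25.
4th Wednesday of June 2005: 2005-06-22.
July 2005 — 4th Wednesday is 2005-07-27.
4th Wednesday of August 2005: 2005-08-24.

2005-08-24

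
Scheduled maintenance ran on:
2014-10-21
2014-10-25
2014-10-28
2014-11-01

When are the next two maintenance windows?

Gaps: 4, 3, 4 days — not constant, but cyclic with period 2.
The events fall on every Tuesday and Saturday.
Next Tuesday: 2014-11-04.
Next Saturday: 2014-11-08.

2014-11-04, 2014-11-08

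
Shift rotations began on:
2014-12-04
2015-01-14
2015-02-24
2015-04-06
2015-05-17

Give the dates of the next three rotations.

2015-06-27, 2015-08-07, 2015-09-17

Gaps between consecutive events: 41, 41, 41, 41 days — a constant 41-day interval.
2015-05-17 + 41 days = 2015-06-27.
2015-06-27 + 41 days = 2015-08-07.
2015-08-07 + 41 days = 2015-09-17.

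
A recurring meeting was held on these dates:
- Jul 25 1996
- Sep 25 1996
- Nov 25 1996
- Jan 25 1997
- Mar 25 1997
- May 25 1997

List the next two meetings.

The day-of-month is always 25 (62, 61, 61, 59, 61 days between events).
So this recurs on the 25th of every 2 months.
Next: July 1997 → Jul 25 1997.
September 1997: Sep 25 1997.

Jul 25 1997, Sep 25 1997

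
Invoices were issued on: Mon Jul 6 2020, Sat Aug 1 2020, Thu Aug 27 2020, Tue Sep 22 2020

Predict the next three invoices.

The spacing is 26, 26, 26 days — always 26 days.
Tue Sep 22 2020 + 26 days = Sun Oct 18 2020.
Sun Oct 18 2020 + 26 days = Fri Nov 13 2020.
Fri Nov 13 2020 + 26 days = Wed Dec 9 2020.

Sun Oct 18 2020, Fri Nov 13 2020, Wed Dec 9 2020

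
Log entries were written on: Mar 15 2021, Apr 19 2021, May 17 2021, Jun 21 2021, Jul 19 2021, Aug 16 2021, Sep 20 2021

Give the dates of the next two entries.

These are Mondays at 28- or 35-day spacing (35, 28, 35, 28, 28, 35).
The pattern: 3rd Monday of the month.
3rd Monday of October 2021: Oct 18 2021.
3rd Monday of November 2021: Nov 15 2021.

Oct 18 2021, Nov 15 2021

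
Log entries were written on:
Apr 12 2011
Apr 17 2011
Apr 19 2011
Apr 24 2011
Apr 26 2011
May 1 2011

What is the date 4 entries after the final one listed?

The gap pattern 5, 2, 5, 2, 5 repeats every 2 events.
These are the Tuesdays and Sundays of each week.
Next Tuesday: May 3 2011.
The following Sunday is May 8 2011.
Next Tuesday: May 10 2011.
The following Sunday is May 15 2011.

May 15 2011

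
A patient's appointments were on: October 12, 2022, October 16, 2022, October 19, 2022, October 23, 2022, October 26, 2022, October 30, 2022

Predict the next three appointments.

Gaps: 4, 3, 4, 3, 4 days — not constant, but cyclic with period 2.
The events fall on every Wednesday and Sunday.
The following Wednesday is November 2, 2022.
Next Sunday: November 6, 2022.
The following Wednesday is November 9, 2022.

November 2, 2022; November 6, 2022; November 9, 2022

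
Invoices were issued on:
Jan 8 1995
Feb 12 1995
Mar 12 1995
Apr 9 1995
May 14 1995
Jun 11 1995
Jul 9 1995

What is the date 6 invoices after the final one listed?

Jan 14 1996

These are Sundays at 28- or 35-day spacing (35, 28, 28, 35, 28, 28).
The pattern: 2nd Sunday of the month.
August 1995 — 2nd Sunday is Aug 13 1995.
2nd Sunday of September 1995: Sep 10 1995.
October 1995 — 2nd Sunday is Oct 8 1995.
November 1995 — 2nd Sunday is Nov 12 1995.
2nd Sunday of December 1995: Dec 10 1995.
January 1996 — 2nd Sunday is Jan 14 1996.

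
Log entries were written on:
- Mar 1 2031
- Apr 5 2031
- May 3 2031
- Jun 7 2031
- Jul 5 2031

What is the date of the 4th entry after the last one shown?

Nov 1 2031

Gaps: 35, 28, 35, 28 days — a mix of 28 and 35. Every date is a Saturday.
Each is the 1st Saturday of its month.
1st Saturday of August 2031: Aug 2 2031.
September 2031 — 1st Saturday is Sep 6 2031.
October 2031 — 1st Saturday is Oct 4 2031.
1st Saturday of November 2031: Nov 1 2031.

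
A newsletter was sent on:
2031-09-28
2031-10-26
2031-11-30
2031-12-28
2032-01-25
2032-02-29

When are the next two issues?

2032-03-28, 2032-04-25

All Sundays; the gaps (28, 35, 28, 28, 35) vary with month length.
This is the last Sunday of each month.
Last Sunday of March 2032: 2032-03-28.
Last Sunday of April 2032: 2032-04-25.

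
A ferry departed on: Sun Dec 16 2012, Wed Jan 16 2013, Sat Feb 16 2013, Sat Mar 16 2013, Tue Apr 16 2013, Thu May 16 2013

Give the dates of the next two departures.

Each date is the 16th; the gaps (31, 31, 28, 31, 30) track the month lengths.
The rule is the 16th of each month.
Next: June 2013 → Sun Jun 16 2013.
July 2013: Tue Jul 16 2013.

Sun Jun 16 2013, Tue Jul 16 2013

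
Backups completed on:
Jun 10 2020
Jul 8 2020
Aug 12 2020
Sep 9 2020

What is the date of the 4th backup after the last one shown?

All dates are Wednesdays, 28, 35, 28 days apart.
Specifically, the 2nd Wednesday of each month.
October 2020 — 2nd Wednesday is Oct 14 2020.
2nd Wednesday of November 2020: Nov 11 2020.
December 2020 — 2nd Wednesday is Dec 9 2020.
2nd Wednesday of January 2021: Jan 13 2021.

Jan 13 2021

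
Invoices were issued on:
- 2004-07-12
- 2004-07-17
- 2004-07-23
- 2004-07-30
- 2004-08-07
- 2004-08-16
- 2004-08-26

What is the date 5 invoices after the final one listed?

The spacing grows by 1 each time: 5, 6, 7, 8, 9, 10 days.
Next gap: 11 days. 2004-08-26 + 11 days = 2004-09-06.
Next gap: 12 days. 2004-09-06 + 12 days = 2004-09-18.
Next gap: 13 days. 2004-09-18 + 13 days = 2004-10-01.
Next gap: 14 days. 2004-10-01 + 14 days = 2004-10-15.
Next gap: 15 days. 2004-10-15 + 15 days = 2004-10-30.

2004-10-30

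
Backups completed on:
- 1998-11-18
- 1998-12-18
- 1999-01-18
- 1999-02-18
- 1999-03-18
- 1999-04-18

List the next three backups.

1999-05-18, 1999-06-18, 1999-07-18

The day-of-month is always 18 (30, 31, 31, 28, 31 days between events).
So this recurs on the 18th of each month.
Next: May 1999 → 1999-05-18.
June 1999: 1999-06-18.
Next: July 1999 → 1999-07-18.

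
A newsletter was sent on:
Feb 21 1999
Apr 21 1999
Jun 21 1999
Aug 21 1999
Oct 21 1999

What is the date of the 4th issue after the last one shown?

Jun 21 2000

Gaps: 59, 61, 61, 61 days — not constant. Every event is on the 21st of the month.
Pattern: the 21st of every 2 months.
December 1999: Dec 21 1999.
Next: February 2000 → Feb 21 2000.
Next: April 2000 → Apr 21 2000.
Next: June 2000 → Jun 21 2000.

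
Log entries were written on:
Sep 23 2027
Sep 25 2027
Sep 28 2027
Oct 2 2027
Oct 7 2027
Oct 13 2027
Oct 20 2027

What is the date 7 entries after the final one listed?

Jan 5 2028

The spacing grows by 1 each time: 2, 3, 4, 5, 6, 7 days.
Next gap: 8 days. Oct 20 2027 + 8 days = Oct 28 2027.
Next gap: 9 days. Oct 28 2027 + 9 days = Nov 6 2027.
Next gap: 10 days. Nov 6 2027 + 10 days = Nov 16 2027.
Next gap: 11 days. Nov 16 2027 + 11 days = Nov 27 2027.
Next gap: 12 days. Nov 27 2027 + 12 days = Dec 9 2027.
Next gap: 13 days. Dec 9 2027 + 13 days = Dec 22 2027.
Next gap: 14 days. Dec 22 2027 + 14 days = Jan 5 2028.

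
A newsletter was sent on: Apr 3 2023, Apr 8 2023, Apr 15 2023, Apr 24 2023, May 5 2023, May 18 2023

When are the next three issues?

Jun 2 2023, Jun 19 2023, Jul 8 2023

The spacing grows by 2 each time: 5, 7, 9, 11, 13 days.
Next gap: 15 days. May 18 2023 + 15 days = Jun 2 2023.
Next gap: 17 days. Jun 2 2023 + 17 days = Jun 19 2023.
Next gap: 19 days. Jun 19 2023 + 19 days = Jul 8 2023.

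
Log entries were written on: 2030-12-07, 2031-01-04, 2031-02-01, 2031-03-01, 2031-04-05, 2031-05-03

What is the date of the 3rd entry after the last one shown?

All dates are Saturdays, 28, 28, 28, 35, 28 days apart.
Specifically, the 1st Saturday of each month.
June 2031 — 1st Saturday is 2031-06-07.
July 2031 — 1st Saturday is 2031-07-05.
1st Saturday of August 2031: 2031-08-02.

2031-08-02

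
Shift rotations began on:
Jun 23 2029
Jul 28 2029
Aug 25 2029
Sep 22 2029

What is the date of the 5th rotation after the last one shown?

Gaps: 35, 28, 28 days — a mix of 28 and 35. Every date is a Saturday.
Each is the 4th Saturday of its month.
October 2029 — 4th Saturday is Oct 27 2029.
4th Saturday of November 2029: Nov 24 2029.
4th Saturday of December 2029: Dec 22 2029.
January 2030 — 4th Saturday is Jan 26 2030.
4th Saturday of February 2030: Feb 23 2030.

Feb 23 2030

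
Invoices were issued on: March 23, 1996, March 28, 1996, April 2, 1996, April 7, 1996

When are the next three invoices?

April 12, 1996; April 17, 1996; April 22, 1996

The spacing is 5, 5, 5 days — always 5 days.
April 7, 1996 + 5 days = April 12, 1996.
April 12, 1996 + 5 days = April 17, 1996.
April 17, 1996 + 5 days = April 22, 1996.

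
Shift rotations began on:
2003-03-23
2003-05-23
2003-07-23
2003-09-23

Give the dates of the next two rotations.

2003-11-23, 2004-01-23

Each date is the 23rd; the gaps (61, 61, 62) track the month lengths.
The rule is the 23rd of every 2 months.
Next: November 2003 → 2003-11-23.
January 2004: 2004-01-23.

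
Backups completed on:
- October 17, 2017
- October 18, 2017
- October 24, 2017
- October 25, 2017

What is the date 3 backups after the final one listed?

November 7, 2017

Gaps: 1, 6, 1 days — not constant, but cyclic with period 2.
The events fall on every Tuesday and Wednesday.
The following Tuesday is October 31, 2017.
The following Wednesday is November 1, 2017.
Next Tuesday: November 7, 2017.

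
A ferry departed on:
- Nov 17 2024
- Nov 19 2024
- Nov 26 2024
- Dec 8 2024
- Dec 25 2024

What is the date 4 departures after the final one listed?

Gaps: 2, 7, 12, 17 days — each gap is 5 larger than the previous one.
Next gap: 22 days. Dec 25 2024 + 22 days = Jan 16 2025.
Next gap: 27 days. Jan 16 2025 + 27 days = Feb 12 2025.
Next gap: 32 days. Feb 12 2025 + 32 days = Mar 16 2025.
Next gap: 37 days. Mar 16 2025 + 37 days = Apr 22 2025.

Apr 22 2025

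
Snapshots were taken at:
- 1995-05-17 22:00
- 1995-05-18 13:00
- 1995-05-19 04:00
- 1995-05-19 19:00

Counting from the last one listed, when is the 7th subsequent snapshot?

1995-05-24 04:00

The interval is a steady 15 hours (15, 15, 15).
1995-05-19 19:00 + 15 h = 1995-05-20 10:00.
1995-05-20 10:00 + 15 h = 1995-05-21 01:00.
1995-05-21 01:00 + 15 h = 1995-05-21 16:00.
1995-05-21 16:00 + 15 h = 1995-05-22 07:00.
1995-05-22 07:00 + 15 h = 1995-05-22 22:00.
1995-05-22 22:00 + 15 h = 1995-05-23 13:00.
1995-05-23 13:00 + 15 h = 1995-05-24 04:00.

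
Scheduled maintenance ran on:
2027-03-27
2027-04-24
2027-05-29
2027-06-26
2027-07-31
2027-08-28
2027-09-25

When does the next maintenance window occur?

2027-10-30

All Saturdays; the gaps (28, 35, 28, 35, 28, 28) vary with month length.
This is the last Saturday of each month.
October 2027 ends with Saturday 2027-10-30.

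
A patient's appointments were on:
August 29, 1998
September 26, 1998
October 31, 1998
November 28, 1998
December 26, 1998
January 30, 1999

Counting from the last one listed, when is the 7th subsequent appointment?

August 28, 1999

All Saturdays; the gaps (28, 35, 28, 28, 35) vary with month length.
This is the last Saturday of each month.
Last Saturday of February 1999: February 27, 1999.
March 1999 ends with Saturday March 27, 1999.
Last Saturday of April 1999: April 24, 1999.
May 1999 ends with Saturday May 29, 1999.
Last Saturday of June 1999: June 26, 1999.
July 1999 ends with Saturday July 31, 1999.
August 1999 ends with Saturday August 28, 1999.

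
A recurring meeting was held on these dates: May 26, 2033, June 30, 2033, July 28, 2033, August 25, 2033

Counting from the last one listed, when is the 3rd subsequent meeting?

November 24, 2033

All Thursdays; the gaps (35, 28, 28) vary with month length.
This is the last Thursday of each month.
September 2033 ends with Thursday September 29, 2033.
October 2033 ends with Thursday October 27, 2033.
November 2033 ends with Thursday November 24, 2033.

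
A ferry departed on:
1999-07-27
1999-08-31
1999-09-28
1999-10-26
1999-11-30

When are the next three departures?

All Tuesdays; the gaps (35, 28, 28, 35) vary with month length.
This is the last Tuesday of each month.
Last Tuesday of December 1999: 1999-12-28.
Last Tuesday of January 2000: 2000-01-25.
Last Tuesday of February 2000: 2000-02-29.

1999-12-28, 2000-01-25, 2000-02-29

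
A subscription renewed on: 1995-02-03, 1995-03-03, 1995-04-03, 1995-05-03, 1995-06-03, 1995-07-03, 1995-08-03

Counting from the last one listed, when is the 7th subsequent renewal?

1996-03-03

The day-of-month is always 3 (28, 31, 30, 31, 30, 31 days between events).
So this recurs on the 3rd of each month.
September 1995: 1995-09-03.
Next: October 1995 → 1995-10-03.
Next: November 1995 → 1995-11-03.
Next: December 1995 → 1995-12-03.
Next: January 1996 → 1996-01-03.
Next: February 1996 → 1996-02-03.
Next: March 1996 → 1996-03-03.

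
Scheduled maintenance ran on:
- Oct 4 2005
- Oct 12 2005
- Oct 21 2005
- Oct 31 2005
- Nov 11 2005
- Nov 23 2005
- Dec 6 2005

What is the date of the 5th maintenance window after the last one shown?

Feb 24 2006

Intervals are 8, 9, 10, 11, 12, 13 days — an arithmetic progression with common difference 1.
Next gap: 14 days. Dec 6 2005 + 14 days = Dec 20 2005.
Next gap: 15 days. Dec 20 2005 + 15 days = Jan 4 2006.
Next gap: 16 days. Jan 4 2006 + 16 days = Jan 20 2006.
Next gap: 17 days. Jan 20 2006 + 17 days = Feb 6 2006.
Next gap: 18 days. Feb 6 2006 + 18 days = Feb 24 2006.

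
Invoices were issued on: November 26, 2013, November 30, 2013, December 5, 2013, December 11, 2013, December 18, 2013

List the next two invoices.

Gaps: 4, 5, 6, 7 days — each gap is 1 larger than the previous one.
Next gap: 8 days. December 18, 2013 + 8 days = December 26, 2013.
Next gap: 9 days. December 26, 2013 + 9 days = January 4, 2014.

December 26, 2013; January 4, 2014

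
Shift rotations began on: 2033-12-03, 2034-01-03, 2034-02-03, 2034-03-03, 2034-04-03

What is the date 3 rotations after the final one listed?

2034-07-03

Each date is the 3rd; the gaps (31, 31, 28, 31) track the month lengths.
The rule is the 3rd of each month.
May 2034: 2034-05-03.
June 2034: 2034-06-03.
Next: July 2034 → 2034-07-03.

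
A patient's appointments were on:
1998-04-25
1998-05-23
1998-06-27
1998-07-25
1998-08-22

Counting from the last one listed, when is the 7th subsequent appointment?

Gaps: 28, 35, 28, 28 days — a mix of 28 and 35. Every date is a Saturday.
Each is the 4th Saturday of its month.
4th Saturday of September 1998: 1998-09-26.
October 1998 — 4th Saturday is 1998-10-24.
November 1998 — 4th Saturday is 1998-11-28.
December 1998 — 4th Saturday is 1998-12-26.
January 1999 — 4th Saturday is 1999-01-23.
February 1999 — 4th Saturday is 1999-02-27.
March 1999 — 4th Saturday is 1999-03-27.

1999-03-27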